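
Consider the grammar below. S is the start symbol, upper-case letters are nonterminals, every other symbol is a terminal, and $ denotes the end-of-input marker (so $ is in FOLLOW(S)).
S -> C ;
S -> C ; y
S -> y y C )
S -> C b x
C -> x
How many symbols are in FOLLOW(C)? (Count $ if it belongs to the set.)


S is the start symbol and does not occur in any rule body, so FOLLOW(S) = {$}.
Examining every occurrence of C in a rule body:
  S -> C ; : C is followed by terminal ';' -> add ';'
  S -> C ; y : C is followed by terminal ';' -> add ';' (already in the set)
  S -> y y C ) : C is followed by terminal ')' -> add ')'
  S -> C b x : C is followed by terminal 'b' -> add 'b'
  C -> x : C does not occur in the body -> contributes nothing
FOLLOW(C) = {), ;, b}
Count: 3

3


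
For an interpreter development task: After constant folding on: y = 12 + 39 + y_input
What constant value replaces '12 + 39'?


Identifying constant sub-expression:
  Original: y = 12 + 39 + y_input
  12 and 39 are both compile-time constants
  Evaluating: 12 + 39 = 51
  After folding: y = 51 + y_input

51


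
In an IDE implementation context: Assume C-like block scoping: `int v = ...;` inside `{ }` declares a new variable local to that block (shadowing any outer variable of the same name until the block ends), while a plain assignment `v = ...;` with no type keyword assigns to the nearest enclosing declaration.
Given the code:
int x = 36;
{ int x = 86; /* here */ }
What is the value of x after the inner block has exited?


Analyzing scoping rules:
Outer scope: declares x = 36
Inner block: 'int x = 86;' declares a NEW x that shadows the outer one
When the block exits the inner x goes out of scope; the outer x was never modified -> 36
Result: 36

36


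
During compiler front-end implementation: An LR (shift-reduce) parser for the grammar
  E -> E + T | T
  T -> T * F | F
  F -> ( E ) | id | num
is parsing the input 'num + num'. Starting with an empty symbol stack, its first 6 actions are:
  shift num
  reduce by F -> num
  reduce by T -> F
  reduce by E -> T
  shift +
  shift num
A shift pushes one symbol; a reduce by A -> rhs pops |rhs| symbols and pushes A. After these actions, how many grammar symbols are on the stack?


Tracking the symbol stack through each action:
  Action 1: shift 'num' : push -> stack = [num] (size 1)
  Action 2: reduce by F -> num : pop 1, push F -> stack = [F] (size 1)
  Action 3: reduce by T -> F : pop 1, push T -> stack = [T] (size 1)
  Action 4: reduce by E -> T : pop 1, push E -> stack = [E] (size 1)
  Action 5: shift '+' : push -> stack = [E, +] (size 2)
  Action 6: shift 'num' : push -> stack = [E, +, num] (size 3)
Final stack size: 3

3


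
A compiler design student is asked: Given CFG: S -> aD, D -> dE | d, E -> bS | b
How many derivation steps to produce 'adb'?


Grammar: S -> aD, D -> dE | d, E -> bS | b
Deriving 'adb':
Step 1: S -> aD => aD
Step 2: D -> dE => adE
Step 3: E -> b => adb
Total derivation steps: 3

3


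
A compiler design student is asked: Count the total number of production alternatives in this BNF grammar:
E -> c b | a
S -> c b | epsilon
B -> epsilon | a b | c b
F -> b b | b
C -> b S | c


Counting alternatives per rule:
  E: 2 alternative(s)
  S: 2 alternative(s)
  B: 3 alternative(s)
  F: 2 alternative(s)
  C: 2 alternative(s)
Sum: 2 + 2 + 3 + 2 + 2 = 11

11


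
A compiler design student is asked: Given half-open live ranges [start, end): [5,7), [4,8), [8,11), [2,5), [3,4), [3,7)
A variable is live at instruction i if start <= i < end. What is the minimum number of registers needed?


Live ranges:
  Var0: [5, 7)
  Var1: [4, 8)
  Var2: [8, 11)
  Var3: [2, 5)
  Var4: [3, 4)
  Var5: [3, 7)
Sweep-line events (position, delta, active):
  pos=2 start -> active=1
  pos=3 start -> active=2
  pos=3 start -> active=3
  pos=4 end -> active=2
  pos=4 start -> active=3
  pos=5 end -> active=2
  pos=5 start -> active=3
  pos=7 end -> active=2
  pos=7 end -> active=1
  pos=8 end -> active=0
  pos=8 start -> active=1
  pos=11 end -> active=0
Maximum simultaneous active: 3
Minimum registers needed: 3

3


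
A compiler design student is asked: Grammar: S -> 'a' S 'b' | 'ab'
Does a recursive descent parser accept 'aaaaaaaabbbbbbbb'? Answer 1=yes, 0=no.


Grammar accepts strings of the form a^n b^n (n >= 1)
Word: 'aaaaaaaabbbbbbbb'
Counting: 8 a's and 8 b's
Check: 8 == 8? Yes
Derivation (S -> aSb applied 7 time(s), then S -> ab): S => aSb => aaSbb => aaaSbbb => aaaaSbbbb => aaaaaSbbbbb => aaaaaaSbbbbbb => aaaaaaaSbbbbbbb => aaaaaaaabbbbbbbb
Accepted

1


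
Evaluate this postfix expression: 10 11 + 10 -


Processing tokens left to right:
Push 10, Push 11
Pop 10 and 11, compute 10 + 11 = 21, push 21
Push 10
Pop 21 and 10, compute 21 - 10 = 11, push 11
Stack result: 11

11


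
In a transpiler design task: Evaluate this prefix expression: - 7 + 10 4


Parsing prefix expression: - 7 + 10 4
Step 1: Innermost operation '+ 10 4'
  10 + 4 = 14
Step 2: Outer operation '- 7 [14]'
  7 - 14 = -7

-7


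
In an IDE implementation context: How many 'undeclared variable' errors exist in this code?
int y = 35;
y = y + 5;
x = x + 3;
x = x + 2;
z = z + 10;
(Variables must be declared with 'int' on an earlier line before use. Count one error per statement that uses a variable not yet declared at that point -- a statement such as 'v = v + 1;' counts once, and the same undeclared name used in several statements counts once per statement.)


Scanning code line by line:
  Line 1: declare 'y' -> declared = ['y']
  Line 2: use 'y' -> OK (declared)
  Line 3: use 'x' -> ERROR (undeclared)
  Line 4: use 'x' -> ERROR (undeclared)
  Line 5: use 'z' -> ERROR (undeclared)
Total undeclared variable errors: 3

3


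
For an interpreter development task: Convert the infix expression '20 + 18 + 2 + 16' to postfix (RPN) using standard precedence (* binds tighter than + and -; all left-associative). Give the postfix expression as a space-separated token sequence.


Applying the shunting-yard algorithm:
  Operand 20 -> output
  Push '+' onto operator stack -> op-stack: [+]
  Operand 18 -> output
  See '+' (prec 1); top '+' (prec 1) >= it -> pop '+' to output
  Push '+' onto operator stack -> op-stack: [+]
  Operand 2 -> output
  See '+' (prec 1); top '+' (prec 1) >= it -> pop '+' to output
  Push '+' onto operator stack -> op-stack: [+]
  Operand 16 -> output
  End of input: pop '+' to output
Postfix result: 20 18 + 2 + 16 +

20 18 + 2 + 16 +


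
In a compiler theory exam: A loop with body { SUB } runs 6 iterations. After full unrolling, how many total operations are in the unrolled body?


Loop body operations: SUB (1 op per iteration)
Unrolling 6 iterations:
  Iteration 1: SUB (1 ops)
  Iteration 2: SUB (1 ops)
  Iteration 3: SUB (1 ops)
  Iteration 4: SUB (1 ops)
  Iteration 5: SUB (1 ops)
  Iteration 6: SUB (1 ops)
Total: 6 iterations * 1 ops/iter = 6 operations

6


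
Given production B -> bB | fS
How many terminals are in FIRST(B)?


Production: B -> bB | fS
Examining each alternative for leading terminals:
  B -> bB : first terminal = 'b'
  B -> fS : first terminal = 'f'
FIRST(B) = {b, f}
Count: 2

2


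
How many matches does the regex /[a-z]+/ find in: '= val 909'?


Pattern: /[a-z]+/ (identifiers)
Input: '= val 909'
Scanning for matches:
  Match 1: 'val'
Total matches: 1

1


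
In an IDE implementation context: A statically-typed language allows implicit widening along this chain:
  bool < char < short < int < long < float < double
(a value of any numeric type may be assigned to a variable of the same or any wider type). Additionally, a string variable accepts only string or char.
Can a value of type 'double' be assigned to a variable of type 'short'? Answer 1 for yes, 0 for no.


Target variable type: short
Source value type: double
Numeric ranks: double=6, short=2
Widening allowed iff rank(source) <= rank(target): 6 <= 2? No
Result: 0

0


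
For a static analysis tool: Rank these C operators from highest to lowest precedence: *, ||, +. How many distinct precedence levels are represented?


Looking up precedence for each operator:
  * -> precedence 6
  || -> precedence 1
  + -> precedence 5
Sorted highest to lowest: *, +, ||
Distinct precedence values: [6, 5, 1]
Number of distinct levels: 3

3


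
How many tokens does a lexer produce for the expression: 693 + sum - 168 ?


Scanning '693 + sum - 168'
Token 1: '693' -> integer_literal
Token 2: '+' -> operator
Token 3: 'sum' -> identifier
Token 4: '-' -> operator
Token 5: '168' -> integer_literal
Total tokens: 5

5


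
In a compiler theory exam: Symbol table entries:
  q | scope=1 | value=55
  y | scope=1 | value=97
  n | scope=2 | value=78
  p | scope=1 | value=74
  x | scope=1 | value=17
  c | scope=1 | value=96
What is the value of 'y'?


Searching symbol table for 'y':
  q | scope=1 | value=55
  y | scope=1 | value=97 <- MATCH
  n | scope=2 | value=78
  p | scope=1 | value=74
  x | scope=1 | value=17
  c | scope=1 | value=96
Found 'y' at scope 1 with value 97

97


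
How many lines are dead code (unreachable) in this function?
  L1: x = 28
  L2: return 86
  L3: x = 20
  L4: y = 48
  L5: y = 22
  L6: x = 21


Analyzing control flow:
  L1: reachable (before return)
  L2: reachable (return statement)
  L3: DEAD (after return at L2)
  L4: DEAD (after return at L2)
  L5: DEAD (after return at L2)
  L6: DEAD (after return at L2)
Return at L2, total lines = 6
Dead lines: L3 through L6
Count: 4

4


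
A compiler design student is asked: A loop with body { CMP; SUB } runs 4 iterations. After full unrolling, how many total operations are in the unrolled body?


Loop body operations: CMP, SUB (2 ops per iteration)
Unrolling 4 iterations:
  Iteration 1: CMP, SUB (2 ops)
  Iteration 2: CMP, SUB (2 ops)
  Iteration 3: CMP, SUB (2 ops)
  Iteration 4: CMP, SUB (2 ops)
Total: 4 iterations * 2 ops/iter = 8 operations

8


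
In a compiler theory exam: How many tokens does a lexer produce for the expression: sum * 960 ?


Scanning 'sum * 960'
Token 1: 'sum' -> identifier
Token 2: '*' -> operator
Token 3: '960' -> integer_literal
Total tokens: 3

3


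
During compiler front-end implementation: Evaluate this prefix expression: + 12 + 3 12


Parsing prefix expression: + 12 + 3 12
Step 1: Innermost operation '+ 3 12'
  3 + 12 = 15
Step 2: Outer operation '+ 12 [15]'
  12 + 15 = 27

27


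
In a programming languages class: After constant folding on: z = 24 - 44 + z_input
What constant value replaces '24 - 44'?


Identifying constant sub-expression:
  Original: z = 24 - 44 + z_input
  24 and 44 are both compile-time constants
  Evaluating: 24 - 44 = -20
  After folding: z = -20 + z_input

-20


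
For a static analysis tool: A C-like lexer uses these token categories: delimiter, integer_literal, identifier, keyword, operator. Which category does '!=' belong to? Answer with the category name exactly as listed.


Token: '!='
Checking categories:
  identifier: no
  integer_literal: no
  operator: YES
  keyword: no
  delimiter: no
Category: operator

operator


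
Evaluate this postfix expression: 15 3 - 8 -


Processing tokens left to right:
Push 15, Push 3
Pop 15 and 3, compute 15 - 3 = 12, push 12
Push 8
Pop 12 and 8, compute 12 - 8 = 4, push 4
Stack result: 4

4


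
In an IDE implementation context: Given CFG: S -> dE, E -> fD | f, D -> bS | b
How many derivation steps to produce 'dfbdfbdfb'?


Grammar: S -> dE, E -> fD | f, D -> bS | b
Deriving 'dfbdfbdfb':
Step 1: S -> dE => dE
Step 2: E -> fD => dfD
Step 3: D -> bS => dfbS
Step 4: S -> dE => dfbdE
Step 5: E -> fD => dfbdfD
Step 6: D -> bS => dfbdfbS
Step 7: S -> dE => dfbdfbdE
Step 8: E -> fD => dfbdfbdfD
Step 9: D -> b => dfbdfbdfb
Total derivation steps: 9

9


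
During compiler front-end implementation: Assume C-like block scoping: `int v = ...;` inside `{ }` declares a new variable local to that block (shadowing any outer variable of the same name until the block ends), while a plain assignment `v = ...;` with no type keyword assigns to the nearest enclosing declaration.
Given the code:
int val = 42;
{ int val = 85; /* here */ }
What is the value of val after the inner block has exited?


Analyzing scoping rules:
Outer scope: declares val = 42
Inner block: 'int val = 85;' declares a NEW val that shadows the outer one
When the block exits the inner val goes out of scope; the outer val was never modified -> 42
Result: 42

42


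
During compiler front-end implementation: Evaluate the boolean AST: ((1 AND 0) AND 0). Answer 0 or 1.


Step 1: Evaluate inner node
  1 AND 0 = 0
Step 2: Evaluate root node
  0 AND 0 = 0

0


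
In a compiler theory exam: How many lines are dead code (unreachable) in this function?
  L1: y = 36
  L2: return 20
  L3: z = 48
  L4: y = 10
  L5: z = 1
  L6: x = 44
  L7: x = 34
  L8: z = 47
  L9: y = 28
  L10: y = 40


Analyzing control flow:
  L1: reachable (before return)
  L2: reachable (return statement)
  L3: DEAD (after return at L2)
  L4: DEAD (after return at L2)
  L5: DEAD (after return at L2)
  L6: DEAD (after return at L2)
  L7: DEAD (after return at L2)
  L8: DEAD (after return at L2)
  L9: DEAD (after return at L2)
  L10: DEAD (after return at L2)
Return at L2, total lines = 10
Dead lines: L3 through L10
Count: 8

8


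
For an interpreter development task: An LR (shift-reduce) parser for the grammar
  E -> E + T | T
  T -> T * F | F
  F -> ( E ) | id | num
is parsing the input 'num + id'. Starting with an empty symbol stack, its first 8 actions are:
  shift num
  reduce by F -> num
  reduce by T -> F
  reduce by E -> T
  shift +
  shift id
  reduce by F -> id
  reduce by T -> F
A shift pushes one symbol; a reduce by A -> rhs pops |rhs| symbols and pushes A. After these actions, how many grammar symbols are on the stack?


Tracking the symbol stack through each action:
  Action 1: shift 'num' : push -> stack = [num] (size 1)
  Action 2: reduce by F -> num : pop 1, push F -> stack = [F] (size 1)
  Action 3: reduce by T -> F : pop 1, push T -> stack = [T] (size 1)
  Action 4: reduce by E -> T : pop 1, push E -> stack = [E] (size 1)
  Action 5: shift '+' : push -> stack = [E, +] (size 2)
  Action 6: shift 'id' : push -> stack = [E, +, id] (size 3)
  Action 7: reduce by F -> id : pop 1, push F -> stack = [E, +, F] (size 3)
  Action 8: reduce by T -> F : pop 1, push T -> stack = [E, +, T] (size 3)
Final stack size: 3

3


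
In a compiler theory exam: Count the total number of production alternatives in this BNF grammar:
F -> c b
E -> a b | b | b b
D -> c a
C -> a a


Counting alternatives per rule:
  F: 1 alternative(s)
  E: 3 alternative(s)
  D: 1 alternative(s)
  C: 1 alternative(s)
Sum: 1 + 3 + 1 + 1 = 6

6


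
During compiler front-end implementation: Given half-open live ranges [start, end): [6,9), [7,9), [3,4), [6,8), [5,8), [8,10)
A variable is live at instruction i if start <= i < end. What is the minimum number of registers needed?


Live ranges:
  Var0: [6, 9)
  Var1: [7, 9)
  Var2: [3, 4)
  Var3: [6, 8)
  Var4: [5, 8)
  Var5: [8, 10)
Sweep-line events (position, delta, active):
  pos=3 start -> active=1
  pos=4 end -> active=0
  pos=5 start -> active=1
  pos=6 start -> active=2
  pos=6 start -> active=3
  pos=7 start -> active=4
  pos=8 end -> active=3
  pos=8 end -> active=2
  pos=8 start -> active=3
  pos=9 end -> active=2
  pos=9 end -> active=1
  pos=10 end -> active=0
Maximum simultaneous active: 4
Minimum registers needed: 4

4


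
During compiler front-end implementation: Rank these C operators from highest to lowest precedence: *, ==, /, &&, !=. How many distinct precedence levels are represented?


Looking up precedence for each operator:
  * -> precedence 6
  == -> precedence 3
  / -> precedence 6
  && -> precedence 2
  != -> precedence 3
Sorted highest to lowest: *, /, ==, !=, &&
Distinct precedence values: [6, 3, 2]
Number of distinct levels: 3

3


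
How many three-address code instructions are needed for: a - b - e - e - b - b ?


Expression: a - b - e - e - b - b
Generating three-address code (respecting * over +/- precedence):
  Instruction 1: t1 = a - b
  Instruction 2: t2 = t1 - e
  Instruction 3: t3 = t2 - e
  Instruction 4: t4 = t3 - b
  Instruction 5: t5 = t4 - b
Total instructions: 5

5


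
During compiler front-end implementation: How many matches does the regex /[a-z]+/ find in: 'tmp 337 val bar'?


Pattern: /[a-z]+/ (identifiers)
Input: 'tmp 337 val bar'
Scanning for matches:
  Match 1: 'tmp'
  Match 2: 'val'
  Match 3: 'bar'
Total matches: 3

3


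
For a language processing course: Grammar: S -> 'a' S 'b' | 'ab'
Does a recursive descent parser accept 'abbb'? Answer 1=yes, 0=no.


Grammar accepts strings of the form a^n b^n (n >= 1)
Word: 'abbb'
Counting: 1 a's and 3 b's
Check: 1 == 3? No
Mismatch: a-count != b-count
Rejected

0


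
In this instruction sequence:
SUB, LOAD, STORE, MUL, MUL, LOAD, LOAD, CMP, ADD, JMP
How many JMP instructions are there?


Scanning instruction sequence for JMP:
  Position 1: SUB
  Position 2: LOAD
  Position 3: STORE
  Position 4: MUL
  Position 5: MUL
  Position 6: LOAD
  Position 7: LOAD
  Position 8: CMP
  Position 9: ADD
  Position 10: JMP <- MATCH
Matches at positions: [10]
Total JMP count: 1

1


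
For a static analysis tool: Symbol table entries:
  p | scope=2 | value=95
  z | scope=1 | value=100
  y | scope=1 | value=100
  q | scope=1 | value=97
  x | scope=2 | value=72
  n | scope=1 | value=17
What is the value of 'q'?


Searching symbol table for 'q':
  p | scope=2 | value=95
  z | scope=1 | value=100
  y | scope=1 | value=100
  q | scope=1 | value=97 <- MATCH
  x | scope=2 | value=72
  n | scope=1 | value=17
Found 'q' at scope 1 with value 97

97


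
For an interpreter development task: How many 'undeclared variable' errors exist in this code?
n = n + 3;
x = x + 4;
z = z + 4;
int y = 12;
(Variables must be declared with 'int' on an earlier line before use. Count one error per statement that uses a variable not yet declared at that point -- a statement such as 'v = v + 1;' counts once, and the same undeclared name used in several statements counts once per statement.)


Scanning code line by line:
  Line 1: use 'n' -> ERROR (undeclared)
  Line 2: use 'x' -> ERROR (undeclared)
  Line 3: use 'z' -> ERROR (undeclared)
  Line 4: declare 'y' -> declared = ['y']
Total undeclared variable errors: 3

3


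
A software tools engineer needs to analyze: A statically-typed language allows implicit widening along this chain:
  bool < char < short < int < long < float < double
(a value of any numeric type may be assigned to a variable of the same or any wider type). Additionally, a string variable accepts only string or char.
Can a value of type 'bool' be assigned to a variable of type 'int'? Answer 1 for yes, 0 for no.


Target variable type: int
Source value type: bool
Numeric ranks: bool=0, int=3
Widening allowed iff rank(source) <= rank(target): 0 <= 3? Yes
Result: 1

1


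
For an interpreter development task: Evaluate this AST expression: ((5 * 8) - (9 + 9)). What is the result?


Expression: ((5 * 8) - (9 + 9))
Evaluating step by step:
  5 * 8 = 40
  9 + 9 = 18
  40 - 18 = 22
Result: 22

22


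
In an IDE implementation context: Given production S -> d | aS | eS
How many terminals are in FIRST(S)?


Production: S -> d | aS | eS
Examining each alternative for leading terminals:
  S -> d : first terminal = 'd'
  S -> aS : first terminal = 'a'
  S -> eS : first terminal = 'e'
FIRST(S) = {a, d, e}
Count: 3

3


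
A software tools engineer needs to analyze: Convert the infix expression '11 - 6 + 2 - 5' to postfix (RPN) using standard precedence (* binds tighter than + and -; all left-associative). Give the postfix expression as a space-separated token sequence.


Applying the shunting-yard algorithm:
  Operand 11 -> output
  Push '-' onto operator stack -> op-stack: [-]
  Operand 6 -> output
  See '+' (prec 1); top '-' (prec 1) >= it -> pop '-' to output
  Push '+' onto operator stack -> op-stack: [+]
  Operand 2 -> output
  See '-' (prec 1); top '+' (prec 1) >= it -> pop '+' to output
  Push '-' onto operator stack -> op-stack: [-]
  Operand 5 -> output
  End of input: pop '-' to output
Postfix result: 11 6 - 2 + 5 -

11 6 - 2 + 5 -


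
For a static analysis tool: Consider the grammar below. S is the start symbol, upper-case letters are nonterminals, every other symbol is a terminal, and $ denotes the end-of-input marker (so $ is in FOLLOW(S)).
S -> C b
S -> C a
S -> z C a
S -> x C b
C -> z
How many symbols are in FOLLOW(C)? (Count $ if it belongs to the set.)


S is the start symbol and does not occur in any rule body, so FOLLOW(S) = {$}.
Examining every occurrence of C in a rule body:
  S -> C b : C is followed by terminal 'b' -> add 'b'
  S -> C a : C is followed by terminal 'a' -> add 'a'
  S -> z C a : C is followed by terminal 'a' -> add 'a' (already in the set)
  S -> x C b : C is followed by terminal 'b' -> add 'b' (already in the set)
  C -> z : C does not occur in the body -> contributes nothing
FOLLOW(C) = {a, b}
Count: 2

2


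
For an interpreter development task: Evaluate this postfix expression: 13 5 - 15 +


Processing tokens left to right:
Push 13, Push 5
Pop 13 and 5, compute 13 - 5 = 8, push 8
Push 15
Pop 8 and 15, compute 8 + 15 = 23, push 23
Stack result: 23

23


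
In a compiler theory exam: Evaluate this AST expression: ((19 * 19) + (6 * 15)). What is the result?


Expression: ((19 * 19) + (6 * 15))
Evaluating step by step:
  19 * 19 = 361
  6 * 15 = 90
  361 + 90 = 451
Result: 451

451


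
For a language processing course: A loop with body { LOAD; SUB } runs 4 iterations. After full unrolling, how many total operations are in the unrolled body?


Loop body operations: LOAD, SUB (2 ops per iteration)
Unrolling 4 iterations:
  Iteration 1: LOAD, SUB (2 ops)
  Iteration 2: LOAD, SUB (2 ops)
  Iteration 3: LOAD, SUB (2 ops)
  Iteration 4: LOAD, SUB (2 ops)
Total: 4 iterations * 2 ops/iter = 8 operations

8


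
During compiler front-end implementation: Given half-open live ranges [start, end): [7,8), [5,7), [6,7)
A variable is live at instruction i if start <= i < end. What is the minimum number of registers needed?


Live ranges:
  Var0: [7, 8)
  Var1: [5, 7)
  Var2: [6, 7)
Sweep-line events (position, delta, active):
  pos=5 start -> active=1
  pos=6 start -> active=2
  pos=7 end -> active=1
  pos=7 end -> active=0
  pos=7 start -> active=1
  pos=8 end -> active=0
Maximum simultaneous active: 2
Minimum registers needed: 2

2


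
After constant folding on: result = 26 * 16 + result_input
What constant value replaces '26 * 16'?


Identifying constant sub-expression:
  Original: result = 26 * 16 + result_input
  26 and 16 are both compile-time constants
  Evaluating: 26 * 16 = 416
  After folding: result = 416 + result_input

416


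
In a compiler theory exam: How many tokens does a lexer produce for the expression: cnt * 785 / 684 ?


Scanning 'cnt * 785 / 684'
Token 1: 'cnt' -> identifier
Token 2: '*' -> operator
Token 3: '785' -> integer_literal
Token 4: '/' -> operator
Token 5: '684' -> integer_literal
Total tokens: 5

5


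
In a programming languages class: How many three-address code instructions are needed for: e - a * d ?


Expression: e - a * d
Generating three-address code (respecting * over +/- precedence):
  Instruction 1: t1 = a * d
  Instruction 2: t2 = e - t1
Total instructions: 2

2


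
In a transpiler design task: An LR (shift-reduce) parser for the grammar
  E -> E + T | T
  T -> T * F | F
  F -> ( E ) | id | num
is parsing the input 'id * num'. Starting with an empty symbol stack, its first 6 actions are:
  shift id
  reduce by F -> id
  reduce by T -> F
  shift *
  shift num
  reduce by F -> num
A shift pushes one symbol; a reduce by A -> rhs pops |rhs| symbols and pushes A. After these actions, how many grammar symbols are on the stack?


Tracking the symbol stack through each action:
  Action 1: shift 'id' : push -> stack = [id] (size 1)
  Action 2: reduce by F -> id : pop 1, push F -> stack = [F] (size 1)
  Action 3: reduce by T -> F : pop 1, push T -> stack = [T] (size 1)
  Action 4: shift '*' : push -> stack = [T, *] (size 2)
  Action 5: shift 'num' : push -> stack = [T, *, num] (size 3)
  Action 6: reduce by F -> num : pop 1, push F -> stack = [T, *, F] (size 3)
Final stack size: 3

3


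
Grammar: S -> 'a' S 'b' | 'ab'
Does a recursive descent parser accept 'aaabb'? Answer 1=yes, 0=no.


Grammar accepts strings of the form a^n b^n (n >= 1)
Word: 'aaabb'
Counting: 3 a's and 2 b's
Check: 3 == 2? No
Mismatch: a-count != b-count
Rejected

0


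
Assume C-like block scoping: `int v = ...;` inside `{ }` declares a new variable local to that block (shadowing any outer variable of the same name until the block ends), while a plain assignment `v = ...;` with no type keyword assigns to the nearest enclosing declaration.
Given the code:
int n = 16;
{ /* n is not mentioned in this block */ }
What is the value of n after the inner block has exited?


Analyzing scoping rules:
Outer scope: declares n = 16
Inner block: n is neither redeclared nor assigned -> unchanged
After the block -> 16
Result: 16

16


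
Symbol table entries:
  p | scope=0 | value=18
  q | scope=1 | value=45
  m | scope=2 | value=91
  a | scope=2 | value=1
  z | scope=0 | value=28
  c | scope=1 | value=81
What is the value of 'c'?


Searching symbol table for 'c':
  p | scope=0 | value=18
  q | scope=1 | value=45
  m | scope=2 | value=91
  a | scope=2 | value=1
  z | scope=0 | value=28
  c | scope=1 | value=81 <- MATCH
Found 'c' at scope 1 with value 81

81


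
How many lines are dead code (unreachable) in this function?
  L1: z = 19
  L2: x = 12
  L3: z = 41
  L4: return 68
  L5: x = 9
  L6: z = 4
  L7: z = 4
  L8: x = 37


Analyzing control flow:
  L1: reachable (before return)
  L2: reachable (before return)
  L3: reachable (before return)
  L4: reachable (return statement)
  L5: DEAD (after return at L4)
  L6: DEAD (after return at L4)
  L7: DEAD (after return at L4)
  L8: DEAD (after return at L4)
Return at L4, total lines = 8
Dead lines: L5 through L8
Count: 4

4


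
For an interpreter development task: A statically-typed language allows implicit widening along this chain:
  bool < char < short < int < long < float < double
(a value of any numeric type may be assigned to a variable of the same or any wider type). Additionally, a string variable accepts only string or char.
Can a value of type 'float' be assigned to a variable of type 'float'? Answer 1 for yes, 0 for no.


Target variable type: float
Source value type: float
Numeric ranks: float=5, float=5
Widening allowed iff rank(source) <= rank(target): 5 <= 5? Yes
Result: 1

1


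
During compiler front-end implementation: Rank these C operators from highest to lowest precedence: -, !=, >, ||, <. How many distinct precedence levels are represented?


Looking up precedence for each operator:
  - -> precedence 5
  != -> precedence 3
  > -> precedence 4
  || -> precedence 1
  < -> precedence 4
Sorted highest to lowest: -, >, <, !=, ||
Distinct precedence values: [5, 4, 3, 1]
Number of distinct levels: 4

4


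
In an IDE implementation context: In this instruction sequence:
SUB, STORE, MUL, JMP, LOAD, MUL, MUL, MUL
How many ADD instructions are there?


Scanning instruction sequence for ADD:
  Position 1: SUB
  Position 2: STORE
  Position 3: MUL
  Position 4: JMP
  Position 5: LOAD
  Position 6: MUL
  Position 7: MUL
  Position 8: MUL
Matches at positions: []
Total ADD count: 0

0


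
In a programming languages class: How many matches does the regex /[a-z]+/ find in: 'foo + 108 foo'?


Pattern: /[a-z]+/ (identifiers)
Input: 'foo + 108 foo'
Scanning for matches:
  Match 1: 'foo'
  Match 2: 'foo'
Total matches: 2

2


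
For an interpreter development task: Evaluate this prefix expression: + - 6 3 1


Parsing prefix expression: + - 6 3 1
Step 1: Innermost operation '- 6 3'
  6 - 3 = 3
Step 2: Outer operation '+ [3] 1'
  3 + 1 = 4

4


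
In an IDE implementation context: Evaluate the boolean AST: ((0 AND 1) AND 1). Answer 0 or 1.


Step 1: Evaluate inner node
  0 AND 1 = 0
Step 2: Evaluate root node
  0 AND 1 = 0

0


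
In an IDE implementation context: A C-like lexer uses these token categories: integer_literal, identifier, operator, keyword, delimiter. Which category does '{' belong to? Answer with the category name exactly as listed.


Token: '{'
Checking categories:
  identifier: no
  integer_literal: no
  operator: no
  keyword: no
  delimiter: YES
Category: delimiter

delimiter


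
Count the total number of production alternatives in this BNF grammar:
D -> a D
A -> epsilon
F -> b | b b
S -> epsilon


Counting alternatives per rule:
  D: 1 alternative(s)
  A: 1 alternative(s)
  F: 2 alternative(s)
  S: 1 alternative(s)
Sum: 1 + 1 + 2 + 1 = 5

5


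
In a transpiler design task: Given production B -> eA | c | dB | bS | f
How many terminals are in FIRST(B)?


Production: B -> eA | c | dB | bS | f
Examining each alternative for leading terminals:
  B -> eA : first terminal = 'e'
  B -> c : first terminal = 'c'
  B -> dB : first terminal = 'd'
  B -> bS : first terminal = 'b'
  B -> f : first terminal = 'f'
FIRST(B) = {b, c, d, e, f}
Count: 5

5


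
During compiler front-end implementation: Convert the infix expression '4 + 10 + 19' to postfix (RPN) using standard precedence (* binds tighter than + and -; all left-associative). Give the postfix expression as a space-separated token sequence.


Applying the shunting-yard algorithm:
  Operand 4 -> output
  Push '+' onto operator stack -> op-stack: [+]
  Operand 10 -> output
  See '+' (prec 1); top '+' (prec 1) >= it -> pop '+' to output
  Push '+' onto operator stack -> op-stack: [+]
  Operand 19 -> output
  End of input: pop '+' to output
Postfix result: 4 10 + 19 +

4 10 + 19 +


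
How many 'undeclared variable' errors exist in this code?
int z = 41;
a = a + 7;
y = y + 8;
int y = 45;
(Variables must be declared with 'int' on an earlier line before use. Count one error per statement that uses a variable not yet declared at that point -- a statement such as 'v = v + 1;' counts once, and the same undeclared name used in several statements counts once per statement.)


Scanning code line by line:
  Line 1: declare 'z' -> declared = ['z']
  Line 2: use 'a' -> ERROR (undeclared)
  Line 3: use 'y' -> ERROR (undeclared)
  Line 4: declare 'y' -> declared = ['y', 'z']
Total undeclared variable errors: 2

2


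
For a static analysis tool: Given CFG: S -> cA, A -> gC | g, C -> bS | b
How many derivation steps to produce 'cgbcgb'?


Grammar: S -> cA, A -> gC | g, C -> bS | b
Deriving 'cgbcgb':
Step 1: S -> cA => cA
Step 2: A -> gC => cgC
Step 3: C -> bS => cgbS
Step 4: S -> cA => cgbcA
Step 5: A -> gC => cgbcgC
Step 6: C -> b => cgbcgb
Total derivation steps: 6

6


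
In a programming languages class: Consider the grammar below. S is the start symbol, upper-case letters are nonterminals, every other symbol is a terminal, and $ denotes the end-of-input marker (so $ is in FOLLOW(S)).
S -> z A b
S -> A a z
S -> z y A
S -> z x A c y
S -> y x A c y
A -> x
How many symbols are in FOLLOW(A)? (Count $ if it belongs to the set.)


S is the start symbol and does not occur in any rule body, so FOLLOW(S) = {$}.
Examining every occurrence of A in a rule body:
  S -> z A b : A is followed by terminal 'b' -> add 'b'
  S -> A a z : A is followed by terminal 'a' -> add 'a'
  S -> z y A : A is at the right end -> add FOLLOW(S) = {$}
  S -> z x A c y : A is followed by terminal 'c' -> add 'c'
  S -> y x A c y : A is followed by terminal 'c' -> add 'c' (already in the set)
  A -> x : A does not occur in the body -> contributes nothing
FOLLOW(A) = {a, b, c, $}
Count: 4

4


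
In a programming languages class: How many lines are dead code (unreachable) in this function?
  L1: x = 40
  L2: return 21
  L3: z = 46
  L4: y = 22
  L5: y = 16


Analyzing control flow:
  L1: reachable (before return)
  L2: reachable (return statement)
  L3: DEAD (after return at L2)
  L4: DEAD (after return at L2)
  L5: DEAD (after return at L2)
Return at L2, total lines = 5
Dead lines: L3 through L5
Count: 3

3


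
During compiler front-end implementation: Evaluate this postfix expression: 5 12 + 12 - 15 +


Processing tokens left to right:
Push 5, Push 12
Pop 5 and 12, compute 5 + 12 = 17, push 17
Push 12
Pop 17 and 12, compute 17 - 12 = 5, push 5
Push 15
Pop 5 and 15, compute 5 + 15 = 20, push 20
Stack result: 20

20


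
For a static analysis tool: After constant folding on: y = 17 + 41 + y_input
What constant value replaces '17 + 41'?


Identifying constant sub-expression:
  Original: y = 17 + 41 + y_input
  17 and 41 are both compile-time constants
  Evaluating: 17 + 41 = 58
  After folding: y = 58 + y_input

58


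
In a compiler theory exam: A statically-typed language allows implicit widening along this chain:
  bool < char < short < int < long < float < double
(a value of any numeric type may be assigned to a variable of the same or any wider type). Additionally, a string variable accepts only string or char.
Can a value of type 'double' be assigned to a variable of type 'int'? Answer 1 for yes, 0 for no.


Target variable type: int
Source value type: double
Numeric ranks: double=6, int=3
Widening allowed iff rank(source) <= rank(target): 6 <= 3? No
Result: 0

0


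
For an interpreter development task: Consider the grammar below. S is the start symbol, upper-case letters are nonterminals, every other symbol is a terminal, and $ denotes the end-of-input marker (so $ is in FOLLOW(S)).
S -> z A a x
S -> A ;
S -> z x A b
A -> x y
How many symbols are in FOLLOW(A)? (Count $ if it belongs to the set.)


S is the start symbol and does not occur in any rule body, so FOLLOW(S) = {$}.
Examining every occurrence of A in a rule body:
  S -> z A a x : A is followed by terminal 'a' -> add 'a'
  S -> A ; : A is followed by terminal ';' -> add ';'
  S -> z x A b : A is followed by terminal 'b' -> add 'b'
  A -> x y : A does not occur in the body -> contributes nothing
FOLLOW(A) = {;, a, b}
Count: 3

3


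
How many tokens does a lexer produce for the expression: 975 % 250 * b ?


Scanning '975 % 250 * b'
Token 1: '975' -> integer_literal
Token 2: '%' -> operator
Token 3: '250' -> integer_literal
Token 4: '*' -> operator
Token 5: 'b' -> identifier
Total tokens: 5

5


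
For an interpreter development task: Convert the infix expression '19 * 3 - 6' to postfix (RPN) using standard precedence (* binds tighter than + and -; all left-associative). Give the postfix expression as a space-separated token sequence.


Applying the shunting-yard algorithm:
  Operand 19 -> output
  Push '*' onto operator stack -> op-stack: [*]
  Operand 3 -> output
  See '-' (prec 1); top '*' (prec 2) >= it -> pop '*' to output
  Push '-' onto operator stack -> op-stack: [-]
  Operand 6 -> output
  End of input: pop '-' to output
Postfix result: 19 3 * 6 -

19 3 * 6 -


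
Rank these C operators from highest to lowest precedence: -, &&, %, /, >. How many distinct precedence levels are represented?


Looking up precedence for each operator:
  - -> precedence 5
  && -> precedence 2
  % -> precedence 6
  / -> precedence 6
  > -> precedence 4
Sorted highest to lowest: %, /, -, >, &&
Distinct precedence values: [6, 5, 4, 2]
Number of distinct levels: 4

4


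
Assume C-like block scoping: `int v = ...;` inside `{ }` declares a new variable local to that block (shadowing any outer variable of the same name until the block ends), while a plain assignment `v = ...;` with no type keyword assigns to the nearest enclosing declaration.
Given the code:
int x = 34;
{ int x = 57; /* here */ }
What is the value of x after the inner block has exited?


Analyzing scoping rules:
Outer scope: declares x = 34
Inner block: 'int x = 57;' declares a NEW x that shadows the outer one
When the block exits the inner x goes out of scope; the outer x was never modified -> 34
Result: 34

34


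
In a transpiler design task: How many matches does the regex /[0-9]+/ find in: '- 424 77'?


Pattern: /[0-9]+/ (int literals)
Input: '- 424 77'
Scanning for matches:
  Match 1: '424'
  Match 2: '77'
Total matches: 2

2


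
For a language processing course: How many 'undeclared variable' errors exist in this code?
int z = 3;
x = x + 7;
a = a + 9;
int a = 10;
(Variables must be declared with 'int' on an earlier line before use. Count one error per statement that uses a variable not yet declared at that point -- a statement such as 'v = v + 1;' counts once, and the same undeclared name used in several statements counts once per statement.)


Scanning code line by line:
  Line 1: declare 'z' -> declared = ['z']
  Line 2: use 'x' -> ERROR (undeclared)
  Line 3: use 'a' -> ERROR (undeclared)
  Line 4: declare 'a' -> declared = ['a', 'z']
Total undeclared variable errors: 2

2


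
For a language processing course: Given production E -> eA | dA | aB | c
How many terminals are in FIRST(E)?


Production: E -> eA | dA | aB | c
Examining each alternative for leading terminals:
  E -> eA : first terminal = 'e'
  E -> dA : first terminal = 'd'
  E -> aB : first terminal = 'a'
  E -> c : first terminal = 'c'
FIRST(E) = {a, c, d, e}
Count: 4

4


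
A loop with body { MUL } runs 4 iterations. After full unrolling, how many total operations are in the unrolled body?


Loop body operations: MUL (1 op per iteration)
Unrolling 4 iterations:
  Iteration 1: MUL (1 ops)
  Iteration 2: MUL (1 ops)
  Iteration 3: MUL (1 ops)
  Iteration 4: MUL (1 ops)
Total: 4 iterations * 1 ops/iter = 4 operations

4


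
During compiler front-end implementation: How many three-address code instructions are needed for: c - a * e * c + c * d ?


Expression: c - a * e * c + c * d
Generating three-address code (respecting * over +/- precedence):
  Instruction 1: t1 = a * e
  Instruction 2: t2 = t1 * c
  Instruction 3: t3 = c * d
  Instruction 4: t4 = c - t2
  Instruction 5: t5 = t4 + t3
Total instructions: 5

5


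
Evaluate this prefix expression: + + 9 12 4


Parsing prefix expression: + + 9 12 4
Step 1: Innermost operation '+ 9 12'
  9 + 12 = 21
Step 2: Outer operation '+ [21] 4'
  21 + 4 = 25

25


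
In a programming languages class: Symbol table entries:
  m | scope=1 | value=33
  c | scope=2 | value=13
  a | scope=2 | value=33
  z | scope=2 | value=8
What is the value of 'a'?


Searching symbol table for 'a':
  m | scope=1 | value=33
  c | scope=2 | value=13
  a | scope=2 | value=33 <- MATCH
  z | scope=2 | value=8
Found 'a' at scope 2 with value 33

33


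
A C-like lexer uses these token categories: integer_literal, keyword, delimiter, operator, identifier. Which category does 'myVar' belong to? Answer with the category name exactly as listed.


Token: 'myVar'
Checking categories:
  identifier: YES
  integer_literal: no
  operator: no
  keyword: no
  delimiter: no
Category: identifier

identifier


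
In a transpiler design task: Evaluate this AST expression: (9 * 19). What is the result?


Expression: (9 * 19)
Evaluating step by step:
  9 * 19 = 171
Result: 171

171


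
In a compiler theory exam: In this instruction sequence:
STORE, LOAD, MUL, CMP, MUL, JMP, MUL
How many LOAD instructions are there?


Scanning instruction sequence for LOAD:
  Position 1: STORE
  Position 2: LOAD <- MATCH
  Position 3: MUL
  Position 4: CMP
  Position 5: MUL
  Position 6: JMP
  Position 7: MUL
Matches at positions: [2]
Total LOAD count: 1

1


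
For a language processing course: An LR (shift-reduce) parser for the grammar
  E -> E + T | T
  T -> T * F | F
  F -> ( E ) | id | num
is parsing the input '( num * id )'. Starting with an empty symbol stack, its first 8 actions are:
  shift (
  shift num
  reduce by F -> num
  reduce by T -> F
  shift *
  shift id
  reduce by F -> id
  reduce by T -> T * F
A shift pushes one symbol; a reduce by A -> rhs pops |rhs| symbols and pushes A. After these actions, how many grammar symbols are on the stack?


Tracking the symbol stack through each action:
  Action 1: shift '(' : push -> stack = [(] (size 1)
  Action 2: shift 'num' : push -> stack = [(, num] (size 2)
  Action 3: reduce by F -> num : pop 1, push F -> stack = [(, F] (size 2)
  Action 4: reduce by T -> F : pop 1, push T -> stack = [(, T] (size 2)
  Action 5: shift '*' : push -> stack = [(, T, *] (size 3)
  Action 6: shift 'id' : push -> stack = [(, T, *, id] (size 4)
  Action 7: reduce by F -> id : pop 1, push F -> stack = [(, T, *, F] (size 4)
  Action 8: reduce by T -> T * F : pop 3, push T -> stack = [(, T] (size 2)
Final stack size: 2

2
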